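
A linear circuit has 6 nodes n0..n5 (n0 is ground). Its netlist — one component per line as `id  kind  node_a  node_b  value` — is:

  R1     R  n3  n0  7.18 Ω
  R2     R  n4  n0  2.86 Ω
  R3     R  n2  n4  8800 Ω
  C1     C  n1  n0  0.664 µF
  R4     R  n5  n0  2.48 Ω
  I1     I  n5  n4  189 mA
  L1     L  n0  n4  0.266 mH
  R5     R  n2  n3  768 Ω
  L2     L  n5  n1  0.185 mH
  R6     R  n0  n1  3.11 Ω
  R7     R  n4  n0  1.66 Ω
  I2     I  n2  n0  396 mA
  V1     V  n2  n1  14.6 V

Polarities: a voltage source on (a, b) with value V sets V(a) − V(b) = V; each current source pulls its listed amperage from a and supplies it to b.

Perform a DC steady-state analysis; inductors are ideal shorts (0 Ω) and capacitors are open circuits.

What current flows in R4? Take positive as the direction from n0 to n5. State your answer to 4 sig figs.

0.3362 A

Element admittances at DC:
  Y(R1) = 0.1393 S between n3,n0
  Y(R2) = 0.3497 S between n4,n0
  Y(R3) = 0.0001136 S between n2,n4
  Y(C1) = 0.000 S between n1,n0
  Y(R4) = 0.4032 S between n5,n0
  I1: injects 0.189 A into n4 (from n5)
  L1: short n0↔n4 (DC inductor)
  Y(R5) = 0.001302 S between n2,n3
  L2: short n5↔n1 (DC inductor)
  Y(R6) = 0.3215 S between n0,n1
  Y(R7) = 0.6024 S between n4,n0
  I2: injects 0.396 A into n0 (from n2)
  V1: constraint V(n2)−V(n1) = 14.6
Assemble and solve the 8×8 MNA system:
  V(n1)=-0.8338  V(n2)=13.77  V(n3)=0.1275  V(n4)=0.000  V(n5)=-0.8338
  i(L1)=-0.1906  i(L2)=0.1472  i(V1)=-0.4153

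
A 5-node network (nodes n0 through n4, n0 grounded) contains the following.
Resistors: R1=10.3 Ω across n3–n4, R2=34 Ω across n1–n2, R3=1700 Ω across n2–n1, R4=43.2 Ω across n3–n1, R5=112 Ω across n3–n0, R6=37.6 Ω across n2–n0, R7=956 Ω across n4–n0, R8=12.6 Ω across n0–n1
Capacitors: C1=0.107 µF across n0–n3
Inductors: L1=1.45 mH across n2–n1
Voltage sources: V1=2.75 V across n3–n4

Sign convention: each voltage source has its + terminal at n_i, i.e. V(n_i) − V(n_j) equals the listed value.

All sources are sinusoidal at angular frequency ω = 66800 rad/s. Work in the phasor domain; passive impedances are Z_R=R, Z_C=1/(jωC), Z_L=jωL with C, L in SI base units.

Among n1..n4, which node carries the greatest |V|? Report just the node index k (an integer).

MNA unknowns: 4 node voltages V₁..V_4 plus 1 source current (V1)
R1: Y=0.09709+0.000j on G[3,4]
C1: Y=0.000+0.007148j on G[0,3]
R2: Y=0.02941+0.000j on G[1,2]
R3: Y=0.0005882+0.000j on G[2,1]
R4: Y=0.02315+0.000j on G[3,1]
L1: Y=0.000-0.01032j on G[2,1]
R5: Y=0.008929+0.000j on G[3,0]
R6: Y=0.02660+0.000j on G[2,0]
R7: Y=0.001046+0.000j on G[4,0]
R8: Y=0.07937+0.000j on G[0,1]
V1: row V3−V4=2.75, i_V1 at 3,4
solve → V1=0.01887-0.004291j, V2=0.009930-0.003905j, V3=0.09496-0.02349j, V4=-2.655-0.02349j
aux → i_V1=-0.2698-2.457e-05j

4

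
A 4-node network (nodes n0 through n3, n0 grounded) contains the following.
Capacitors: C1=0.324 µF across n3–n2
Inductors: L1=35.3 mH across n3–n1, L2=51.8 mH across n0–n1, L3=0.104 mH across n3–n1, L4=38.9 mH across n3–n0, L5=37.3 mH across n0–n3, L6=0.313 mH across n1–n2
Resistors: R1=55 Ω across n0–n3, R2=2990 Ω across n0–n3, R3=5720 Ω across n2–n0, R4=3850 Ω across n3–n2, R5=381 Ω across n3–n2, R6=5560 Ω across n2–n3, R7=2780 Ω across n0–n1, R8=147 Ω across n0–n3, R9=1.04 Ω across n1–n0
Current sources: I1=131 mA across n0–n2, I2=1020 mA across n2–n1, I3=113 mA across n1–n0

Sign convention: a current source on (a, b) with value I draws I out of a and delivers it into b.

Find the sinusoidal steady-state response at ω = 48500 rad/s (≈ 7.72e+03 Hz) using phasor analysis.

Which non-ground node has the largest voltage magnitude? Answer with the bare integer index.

Element admittances at ω=48500 rad/s:
  Y(C1) = 0.000+0.01571j S between n3,n2
  Y(L1) = 0.000-0.0005841j S between n3,n1
  Y(L2) = 0.000-0.0003980j S between n0,n1
  Y(R1) = 0.01818+0.000j S between n0,n3
  Y(R2) = 0.0003344+0.000j S between n0,n3
  Y(R3) = 0.0001748+0.000j S between n2,n0
  Y(L3) = 0.000-0.1983j S between n3,n1
  Y(R4) = 0.0002597+0.000j S between n3,n2
  Y(R5) = 0.002625+0.000j S between n3,n2
  Y(L4) = 0.000-0.0005300j S between n3,n0
  Y(R6) = 0.0001799+0.000j S between n2,n3
  Y(R7) = 0.0003597+0.000j S between n0,n1
  Y(R8) = 0.006803+0.000j S between n0,n3
  I1: injects 0.131 A into n2 (from n0)
  Y(R9) = 0.9615+0.000j S between n1,n0
  Y(L5) = 0.000-0.0005528j S between n0,n3
  I2: injects 1.02 A into n1 (from n2)
  Y(L6) = 0.000-0.06587j S between n1,n2
  I3: injects 0.113 A into n0 (from n1)
Assemble and solve the 3×3 MNA system:
  V(n1)=0.0006350-0.03242j  V(n2)=-1.450-18.07j  V(n3)=0.6381+1.384j

2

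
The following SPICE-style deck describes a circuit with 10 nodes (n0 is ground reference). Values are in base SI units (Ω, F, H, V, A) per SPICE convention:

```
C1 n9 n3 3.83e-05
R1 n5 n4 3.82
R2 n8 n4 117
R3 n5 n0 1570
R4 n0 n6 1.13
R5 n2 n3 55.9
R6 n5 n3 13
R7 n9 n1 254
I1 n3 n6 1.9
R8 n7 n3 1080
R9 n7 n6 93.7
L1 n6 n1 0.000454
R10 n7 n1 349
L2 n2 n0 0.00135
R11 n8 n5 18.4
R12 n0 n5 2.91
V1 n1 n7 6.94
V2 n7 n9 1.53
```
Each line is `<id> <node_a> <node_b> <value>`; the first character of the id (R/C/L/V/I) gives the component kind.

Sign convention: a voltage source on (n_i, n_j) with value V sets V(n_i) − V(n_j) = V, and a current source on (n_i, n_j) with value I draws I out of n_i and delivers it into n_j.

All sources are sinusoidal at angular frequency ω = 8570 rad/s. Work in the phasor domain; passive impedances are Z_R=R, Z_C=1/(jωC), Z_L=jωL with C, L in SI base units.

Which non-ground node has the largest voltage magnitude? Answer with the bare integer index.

Apply KCL at each of the 9 non-ground nodes and solve the resulting linear system.
Node n1: branches {R7, L1, R10, V1} → V_1 = 0.4153-4.564j
Node n2: branches {R5, L2} → V_2 = -0.1823-1.613j
Node n3: branches {C1, R5, R6, I1, R8} → V_3 = -7.973-0.7319j
Node n4: branches {R1, R2} → V_4 = -1.456-0.1337j
Node n5: branches {R1, R3, R6, R11, R12} → V_5 = -1.456-0.1337j
Node n6: branches {R4, I1, R9, L1} → V_6 = 0.7240+0.03420j
Node n7: branches {R8, R9, R10, V1, V2} → V_7 = -6.525-4.564j
Node n8: branches {R2, R11} → V_8 = -1.456-0.1337j
Node n9: branches {C1, R7, V2} → V_9 = -8.055-4.564j
Source currents: i(V1)=1.129-0.07935j, i(V2)=1.225-0.02672j

9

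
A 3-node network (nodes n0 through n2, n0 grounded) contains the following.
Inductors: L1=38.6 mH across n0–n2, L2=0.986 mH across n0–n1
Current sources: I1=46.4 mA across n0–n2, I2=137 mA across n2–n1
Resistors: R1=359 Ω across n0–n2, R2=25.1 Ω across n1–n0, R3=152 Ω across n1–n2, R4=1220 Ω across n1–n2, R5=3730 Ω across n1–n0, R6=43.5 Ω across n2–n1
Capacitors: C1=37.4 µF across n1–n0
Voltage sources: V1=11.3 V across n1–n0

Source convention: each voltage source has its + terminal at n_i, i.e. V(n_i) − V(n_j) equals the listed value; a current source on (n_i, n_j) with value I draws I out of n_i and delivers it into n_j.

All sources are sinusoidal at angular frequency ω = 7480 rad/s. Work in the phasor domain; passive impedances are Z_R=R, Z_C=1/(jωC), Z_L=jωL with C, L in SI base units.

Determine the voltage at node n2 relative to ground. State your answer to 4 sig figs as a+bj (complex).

MNA unknowns: 2 node voltages V₁..V_2 plus 1 source current (V1)
L1: Y=0.000-0.003463j on G[0,2]
I1: z[0]−=0.0464, z[2]+=0.0464
L2: Y=0.000-0.1356j on G[0,1]
R1: Y=0.002786+0.000j on G[0,2]
R2: Y=0.03984+0.000j on G[1,0]
R3: Y=0.006579+0.000j on G[1,2]
R4: Y=0.0008197+0.000j on G[1,2]
I2: z[2]−=0.137, z[1]+=0.137
R5: Y=0.0002681+0.000j on G[1,0]
R6: Y=0.02299+0.000j on G[2,1]
C1: Y=0.000+0.2798j on G[1,0]
V1: row V1−V0=11.3, i_V1 at 1,0
solve → V1=11.30+0.000j, V2=7.538+0.7870j
aux → i_V1=-0.4306-1.605j

7.538+0.7870j V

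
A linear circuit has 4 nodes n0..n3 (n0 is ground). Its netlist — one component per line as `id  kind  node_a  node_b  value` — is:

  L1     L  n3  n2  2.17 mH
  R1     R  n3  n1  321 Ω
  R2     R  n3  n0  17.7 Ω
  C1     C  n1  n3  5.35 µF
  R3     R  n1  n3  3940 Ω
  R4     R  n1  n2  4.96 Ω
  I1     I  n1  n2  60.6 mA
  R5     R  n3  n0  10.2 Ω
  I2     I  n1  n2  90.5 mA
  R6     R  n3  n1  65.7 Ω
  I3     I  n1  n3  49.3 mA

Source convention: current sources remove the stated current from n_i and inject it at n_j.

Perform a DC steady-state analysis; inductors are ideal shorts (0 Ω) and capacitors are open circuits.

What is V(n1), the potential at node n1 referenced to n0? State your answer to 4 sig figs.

-0.9101 V

Apply KCL at each of the 3 non-ground nodes and solve the resulting linear system.
Node n1: branches {R1, C1, R3, R4, I1, I2, R6, I3} → V_1 = -0.9101
Node n2: branches {L1, R4, I1, I2} → V_2 = 0.000
Node n3: branches {L1, R1, R2, C1, R3, R5, R6, I3} → V_3 = 0.000
Source currents: i(L1)=0.03238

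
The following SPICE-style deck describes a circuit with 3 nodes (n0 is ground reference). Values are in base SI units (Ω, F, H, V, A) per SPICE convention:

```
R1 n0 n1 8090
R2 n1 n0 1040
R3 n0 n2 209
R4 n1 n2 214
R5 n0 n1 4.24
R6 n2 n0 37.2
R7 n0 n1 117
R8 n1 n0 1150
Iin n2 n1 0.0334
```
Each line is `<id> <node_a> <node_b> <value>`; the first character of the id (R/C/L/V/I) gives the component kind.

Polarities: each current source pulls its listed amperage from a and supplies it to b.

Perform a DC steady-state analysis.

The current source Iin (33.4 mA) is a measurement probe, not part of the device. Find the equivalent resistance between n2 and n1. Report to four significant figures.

R_eq = 30.55 Ω

Element admittances at DC:
  Y(R1) = 0.0001236 S between n0,n1
  Y(R2) = 0.0009615 S between n1,n0
  Y(R3) = 0.004785 S between n0,n2
  Y(R4) = 0.004673 S between n1,n2
  Y(R5) = 0.2358 S between n0,n1
  Y(R6) = 0.02688 S between n2,n0
  Y(R7) = 0.008547 S between n0,n1
  Y(R8) = 0.0008696 S between n1,n0
  Iin: injects 0.0334 A into n1 (from n2)
Assemble and solve the 2×2 MNA system:
  V(n1)=0.1162  V(n2)=-0.9042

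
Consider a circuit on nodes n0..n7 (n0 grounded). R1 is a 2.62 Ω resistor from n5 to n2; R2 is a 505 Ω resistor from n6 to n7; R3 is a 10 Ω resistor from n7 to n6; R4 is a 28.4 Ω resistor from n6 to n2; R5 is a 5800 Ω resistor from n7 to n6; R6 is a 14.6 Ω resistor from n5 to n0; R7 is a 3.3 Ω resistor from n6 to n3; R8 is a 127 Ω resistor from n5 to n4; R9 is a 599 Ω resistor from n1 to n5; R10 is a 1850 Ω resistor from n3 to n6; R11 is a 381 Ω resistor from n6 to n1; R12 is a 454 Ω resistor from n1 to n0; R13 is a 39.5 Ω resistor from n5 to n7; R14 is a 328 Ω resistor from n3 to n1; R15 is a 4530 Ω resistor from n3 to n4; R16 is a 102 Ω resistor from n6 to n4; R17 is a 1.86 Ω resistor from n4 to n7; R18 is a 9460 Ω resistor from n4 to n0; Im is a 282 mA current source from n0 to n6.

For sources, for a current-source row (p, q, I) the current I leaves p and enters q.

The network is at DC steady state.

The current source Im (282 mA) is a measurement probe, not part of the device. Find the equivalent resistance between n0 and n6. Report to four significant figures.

R_eq = 30.20 Ω

Apply KCL at each of the 7 non-ground nodes and solve the resulting linear system.
Node n1: branches {R9, R11, R12, R14} → V_1 = 5.739
Node n2: branches {R1, R4} → V_2 = 4.309
Node n3: branches {R7, R10, R14, R15} → V_3 = 8.488
Node n4: branches {R8, R15, R16, R17, R18} → V_4 = 7.433
Node n5: branches {R1, R6, R8, R9, R13} → V_5 = 3.921
Node n6: branches {R2, R3, R4, R5, R7, R10, R11, R16, Im} → V_6 = 8.517
Node n7: branches {R2, R3, R5, R13, R17} → V_7 = 7.466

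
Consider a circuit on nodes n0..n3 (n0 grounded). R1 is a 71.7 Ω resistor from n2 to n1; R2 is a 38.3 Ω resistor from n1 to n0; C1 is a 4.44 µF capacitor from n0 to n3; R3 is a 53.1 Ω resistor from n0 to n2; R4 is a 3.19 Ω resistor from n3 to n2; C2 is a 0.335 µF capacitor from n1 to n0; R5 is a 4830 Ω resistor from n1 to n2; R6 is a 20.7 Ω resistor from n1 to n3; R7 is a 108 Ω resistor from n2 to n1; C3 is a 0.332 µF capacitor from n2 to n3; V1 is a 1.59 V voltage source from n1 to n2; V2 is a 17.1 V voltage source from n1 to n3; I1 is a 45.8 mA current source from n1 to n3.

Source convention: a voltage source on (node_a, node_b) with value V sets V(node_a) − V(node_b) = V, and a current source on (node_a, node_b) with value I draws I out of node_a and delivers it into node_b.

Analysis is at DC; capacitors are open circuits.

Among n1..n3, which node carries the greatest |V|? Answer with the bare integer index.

3

Element admittances at DC:
  Y(R1) = 0.01395 S between n2,n1
  Y(R2) = 0.02611 S between n1,n0
  Y(C1) = 0.000 S between n0,n3
  Y(R3) = 0.01883 S between n0,n2
  Y(R4) = 0.3135 S between n3,n2
  Y(C2) = 0.000 S between n1,n0
  Y(R5) = 0.0002070 S between n1,n2
  Y(R6) = 0.04831 S between n1,n3
  Y(R7) = 0.009259 S between n2,n1
  Y(C3) = 0.000 S between n2,n3
  V1: constraint V(n1)−V(n2) = 1.59
  V2: constraint V(n1)−V(n3) = 17.1
  I1: injects 0.0458 A into n3 (from n1)
Assemble and solve the 5×5 MNA system:
  V(n1)=0.6663  V(n2)=-0.9237  V(n3)=-16.43
  i(V1)=4.807  i(V2)=-5.734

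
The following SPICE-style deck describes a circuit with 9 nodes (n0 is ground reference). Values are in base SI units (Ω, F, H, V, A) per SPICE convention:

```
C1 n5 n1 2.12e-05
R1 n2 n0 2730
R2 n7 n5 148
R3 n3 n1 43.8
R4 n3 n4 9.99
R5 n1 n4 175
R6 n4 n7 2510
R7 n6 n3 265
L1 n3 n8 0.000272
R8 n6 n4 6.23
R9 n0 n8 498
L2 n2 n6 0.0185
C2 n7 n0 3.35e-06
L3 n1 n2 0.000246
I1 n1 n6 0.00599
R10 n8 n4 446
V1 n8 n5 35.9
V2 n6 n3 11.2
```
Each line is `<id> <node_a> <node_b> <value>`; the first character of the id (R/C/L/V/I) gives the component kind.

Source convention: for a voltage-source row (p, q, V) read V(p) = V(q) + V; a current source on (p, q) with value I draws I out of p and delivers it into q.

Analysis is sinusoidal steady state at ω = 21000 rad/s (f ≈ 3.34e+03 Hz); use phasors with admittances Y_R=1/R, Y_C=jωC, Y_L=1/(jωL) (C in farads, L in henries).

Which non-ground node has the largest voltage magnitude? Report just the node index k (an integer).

MNA unknowns: 8 node voltages V₁..V_8 plus 2 source currents (V1, V2)
C1: Y=0.000+0.4452j on G[5,1]
R1: Y=0.0003663+0.000j on G[2,0]
R2: Y=0.006757+0.000j on G[7,5]
R3: Y=0.02283+0.000j on G[3,1]
R4: Y=0.1001+0.000j on G[3,4]
R5: Y=0.005714+0.000j on G[1,4]
R6: Y=0.0003984+0.000j on G[4,7]
R7: Y=0.003774+0.000j on G[6,3]
L1: Y=0.000-0.1751j on G[3,8]
R8: Y=0.1605+0.000j on G[6,4]
R9: Y=0.002008+0.000j on G[0,8]
L2: Y=0.000-0.002574j on G[2,6]
C2: Y=0.000+0.07035j on G[7,0]
L3: Y=0.000-0.1936j on G[1,2]
I1: z[1]−=0.00599, z[6]+=0.00599
R10: Y=0.002242+0.000j on G[8,4]
V1: row V8−V5=35.9, i_V1 at 8,5
V2: row V6−V3=11.2, i_V2 at 6,3
solve → V1=-9.769-1.429j, V2=-9.165-1.460j, V3=25.28-5.082j, V4=31.19-4.946j, V5=-9.274+0.8673j, V6=36.48-5.082j, V7=-0.01716+0.7123j, V8=26.63+0.8673j
aux → i_V1=-1.085+0.2215j, i_V2=-0.8756+0.1393j

6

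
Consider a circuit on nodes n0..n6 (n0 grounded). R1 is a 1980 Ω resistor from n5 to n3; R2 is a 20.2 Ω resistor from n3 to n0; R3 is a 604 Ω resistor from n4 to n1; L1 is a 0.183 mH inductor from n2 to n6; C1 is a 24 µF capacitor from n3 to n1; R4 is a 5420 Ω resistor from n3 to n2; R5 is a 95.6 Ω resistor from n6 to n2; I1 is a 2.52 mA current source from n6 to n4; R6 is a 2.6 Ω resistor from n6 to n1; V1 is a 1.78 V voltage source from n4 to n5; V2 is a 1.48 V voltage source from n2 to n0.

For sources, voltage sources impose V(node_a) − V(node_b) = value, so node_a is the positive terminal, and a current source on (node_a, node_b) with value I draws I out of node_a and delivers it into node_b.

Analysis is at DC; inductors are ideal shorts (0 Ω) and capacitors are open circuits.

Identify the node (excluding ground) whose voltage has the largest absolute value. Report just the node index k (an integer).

MNA unknowns: 6 node voltages V₁..V_6 plus 3 source currents (L1, V1, V2)
R1: Y=0.0005051 on G[5,3]
R2: Y=0.04950 on G[3,0]
R3: Y=0.001656 on G[4,1]
L1: row V2−V6=0, i_L1 at 2,6
C1: Y=0.000 on G[3,1]
R4: Y=0.0001845 on G[3,2]
R5: Y=0.01046 on G[6,2]
I1: z[6]−=0.00252, z[4]+=0.00252
R6: Y=0.3846 on G[6,1]
V1: row V4−V5=1.78, i_V1 at 4,5
V2: row V2−V0=1.48, i_V2 at 2,0
solve → V1=1.485, V2=1.480, V3=0.01494, V4=2.724, V5=0.9440, V6=1.480
aux → i_L1=0.0004692, i_V1=0.0004692, i_V2=-0.0007395

4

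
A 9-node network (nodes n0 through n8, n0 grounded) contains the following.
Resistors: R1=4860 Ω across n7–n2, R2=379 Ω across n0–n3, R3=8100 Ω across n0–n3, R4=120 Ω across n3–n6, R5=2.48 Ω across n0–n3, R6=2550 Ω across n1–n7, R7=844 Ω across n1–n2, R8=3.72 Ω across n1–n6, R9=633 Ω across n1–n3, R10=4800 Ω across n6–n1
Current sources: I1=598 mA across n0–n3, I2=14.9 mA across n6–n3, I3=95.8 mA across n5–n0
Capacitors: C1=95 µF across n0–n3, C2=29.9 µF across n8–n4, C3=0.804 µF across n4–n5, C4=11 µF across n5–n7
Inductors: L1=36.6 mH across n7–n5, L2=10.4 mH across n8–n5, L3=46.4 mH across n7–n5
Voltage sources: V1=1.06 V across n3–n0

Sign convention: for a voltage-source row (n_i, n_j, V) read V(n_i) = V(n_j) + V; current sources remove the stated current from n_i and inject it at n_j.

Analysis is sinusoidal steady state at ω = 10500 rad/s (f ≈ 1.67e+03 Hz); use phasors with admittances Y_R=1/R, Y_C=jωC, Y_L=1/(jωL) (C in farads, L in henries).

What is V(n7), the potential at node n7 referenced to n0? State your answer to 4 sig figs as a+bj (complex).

-179.2+0.000j V

Element admittances at ω=10500 rad/s:
  Y(R1) = 0.0002058+0.000j S between n7,n2
  I1: injects 0.598 A into n3 (from n0)
  Y(C1) = 0.000+0.9975j S between n0,n3
  Y(C2) = 0.000+0.3140j S between n8,n4
  Y(R2) = 0.002639+0.000j S between n0,n3
  Y(R3) = 0.0001235+0.000j S between n0,n3
  Y(L1) = 0.000-0.002602j S between n7,n5
  Y(R4) = 0.008333+0.000j S between n3,n6
  Y(R5) = 0.4032+0.000j S between n0,n3
  Y(R6) = 0.0003922+0.000j S between n1,n7
  Y(R7) = 0.001185+0.000j S between n1,n2
  Y(C3) = 0.000+0.008442j S between n4,n5
  Y(L2) = 0.000-0.009158j S between n8,n5
  Y(R8) = 0.2688+0.000j S between n1,n6
  I2: injects 0.0149 A into n3 (from n6)
  Y(L3) = 0.000-0.002053j S between n7,n5
  Y(R9) = 0.001580+0.000j S between n1,n3
  I3: injects 0.0958 A into n0 (from n5)
  Y(R10) = 0.0002083+0.000j S between n6,n1
  Y(C4) = 0.000+0.1155j S between n5,n7
  V1: constraint V(n3)−V(n0) = 1.06
Assemble and solve the 9×9 MNA system:
  V(n1)=-10.35+0.000j  V(n2)=-35.33+0.000j  V(n3)=1.060+0.000j  V(n4)=-179.2+0.8643j  V(n5)=-179.2+0.8643j  V(n6)=-10.06+0.000j  V(n7)=-179.2+0.000j  V(n8)=-179.2+0.8643j
  i(V1)=0.07185-1.057j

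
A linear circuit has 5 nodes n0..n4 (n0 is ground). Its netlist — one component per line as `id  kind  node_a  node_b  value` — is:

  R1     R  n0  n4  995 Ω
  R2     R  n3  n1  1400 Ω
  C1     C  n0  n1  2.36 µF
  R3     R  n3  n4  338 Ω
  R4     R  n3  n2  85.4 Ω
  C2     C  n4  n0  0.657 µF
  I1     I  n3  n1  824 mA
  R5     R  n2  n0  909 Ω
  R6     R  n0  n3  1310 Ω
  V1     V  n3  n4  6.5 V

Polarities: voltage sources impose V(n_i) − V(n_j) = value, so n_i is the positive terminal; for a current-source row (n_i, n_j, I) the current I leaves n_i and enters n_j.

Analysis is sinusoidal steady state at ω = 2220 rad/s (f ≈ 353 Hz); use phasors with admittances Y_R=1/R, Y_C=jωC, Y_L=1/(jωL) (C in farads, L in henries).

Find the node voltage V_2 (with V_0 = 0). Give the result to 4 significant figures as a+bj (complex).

-185.8+56.56j V

Element admittances at ω=2220 rad/s:
  Y(R1) = 0.001005+0.000j S between n0,n4
  Y(R2) = 0.0007143+0.000j S between n3,n1
  Y(C1) = 0.000+0.005239j S between n0,n1
  Y(R3) = 0.002959+0.000j S between n3,n4
  Y(R4) = 0.01171+0.000j S between n3,n2
  Y(C2) = 0.000+0.001459j S between n4,n0
  I1: injects 0.824 A into n1 (from n3)
  Y(R5) = 0.001100+0.000j S between n2,n0
  Y(R6) = 0.0007634+0.000j S between n0,n3
  V1: constraint V(n3)−V(n4) = 6.5
Assemble and solve the 5×5 MNA system:
  V(n1)=25.62-126.1j  V(n2)=-185.8+56.56j  V(n3)=-203.2+61.88j  V(n4)=-209.7+61.88j
  i(V1)=-0.3203-0.2437j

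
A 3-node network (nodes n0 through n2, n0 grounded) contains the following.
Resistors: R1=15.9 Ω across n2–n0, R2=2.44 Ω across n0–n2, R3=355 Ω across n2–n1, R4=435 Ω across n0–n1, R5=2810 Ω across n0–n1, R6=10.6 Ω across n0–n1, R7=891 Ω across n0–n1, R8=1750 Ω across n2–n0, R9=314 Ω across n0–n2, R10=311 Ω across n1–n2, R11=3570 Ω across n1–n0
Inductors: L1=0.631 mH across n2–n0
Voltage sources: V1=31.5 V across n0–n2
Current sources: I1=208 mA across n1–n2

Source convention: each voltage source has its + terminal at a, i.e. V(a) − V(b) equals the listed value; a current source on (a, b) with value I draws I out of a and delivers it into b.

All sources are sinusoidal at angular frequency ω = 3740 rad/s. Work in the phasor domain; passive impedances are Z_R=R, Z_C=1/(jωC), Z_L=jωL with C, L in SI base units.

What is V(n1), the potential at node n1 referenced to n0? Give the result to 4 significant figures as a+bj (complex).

-3.811+0.000j V

Apply KCL at each of the 2 non-ground nodes and solve the resulting linear system.
Node n1: branches {R3, R4, R5, R6, R7, R10, R11, I1} → V_1 = -3.811+0.000j
Node n2: branches {R1, R2, L1, R3, R8, R9, R10, V1, I1} → V_2 = -31.50+0.000j
Source currents: i(V1)=-15.38+13.35j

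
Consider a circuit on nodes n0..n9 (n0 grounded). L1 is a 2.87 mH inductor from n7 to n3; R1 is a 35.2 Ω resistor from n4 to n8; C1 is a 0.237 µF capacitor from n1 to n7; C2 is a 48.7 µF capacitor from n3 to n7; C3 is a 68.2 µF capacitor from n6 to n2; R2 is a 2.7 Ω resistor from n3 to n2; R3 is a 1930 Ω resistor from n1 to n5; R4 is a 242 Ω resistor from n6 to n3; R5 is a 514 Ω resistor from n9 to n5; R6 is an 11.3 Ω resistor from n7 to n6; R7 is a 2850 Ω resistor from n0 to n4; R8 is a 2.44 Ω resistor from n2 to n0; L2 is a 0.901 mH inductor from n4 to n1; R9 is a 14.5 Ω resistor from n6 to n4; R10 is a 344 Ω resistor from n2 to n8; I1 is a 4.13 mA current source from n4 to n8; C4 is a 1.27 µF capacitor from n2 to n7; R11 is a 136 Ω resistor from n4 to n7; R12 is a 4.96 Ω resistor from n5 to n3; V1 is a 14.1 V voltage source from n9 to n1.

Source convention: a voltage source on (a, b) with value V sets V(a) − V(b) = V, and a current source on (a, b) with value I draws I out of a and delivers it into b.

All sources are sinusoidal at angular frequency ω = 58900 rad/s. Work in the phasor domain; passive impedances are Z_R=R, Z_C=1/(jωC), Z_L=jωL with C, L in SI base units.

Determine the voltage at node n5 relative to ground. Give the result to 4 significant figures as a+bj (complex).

0.1669-0.1128j V

MNA unknowns: 9 node voltages V₁..V_9 plus 1 source current (V1)
L1: Y=0.000-0.005916j on G[7,3]
R1: Y=0.02841+0.000j on G[4,8]
C1: Y=0.000+0.01396j on G[1,7]
C2: Y=0.000+2.868j on G[3,7]
C3: Y=0.000+4.017j on G[6,2]
R2: Y=0.3704+0.000j on G[3,2]
R3: Y=0.0005181+0.000j on G[1,5]
R4: Y=0.004132+0.000j on G[6,3]
R5: Y=0.001946+0.000j on G[9,5]
R6: Y=0.08850+0.000j on G[7,6]
R7: Y=0.0003509+0.000j on G[0,4]
R8: Y=0.4098+0.000j on G[2,0]
L2: Y=0.000-0.01884j on G[4,1]
R9: Y=0.06897+0.000j on G[6,4]
R10: Y=0.002907+0.000j on G[2,8]
I1: z[4]−=0.00413, z[8]+=0.00413
C4: Y=0.000+0.07480j on G[2,7]
R11: Y=0.007353+0.000j on G[4,7]
R12: Y=0.2016+0.000j on G[5,3]
V1: row V9−V1=14.1, i_V1 at 9,1
solve → V1=-2.897-1.619j, V2=0.0004380-0.0004831j, V3=0.06831-0.09436j, V4=-0.5116+0.5642j, V5=0.1669-0.1128j, V6=0.007614+0.007274j, V7=0.05732-0.09628j, V8=-0.3322+0.5118j, V9=11.20-1.619j
aux → i_V1=-0.02147+0.002930j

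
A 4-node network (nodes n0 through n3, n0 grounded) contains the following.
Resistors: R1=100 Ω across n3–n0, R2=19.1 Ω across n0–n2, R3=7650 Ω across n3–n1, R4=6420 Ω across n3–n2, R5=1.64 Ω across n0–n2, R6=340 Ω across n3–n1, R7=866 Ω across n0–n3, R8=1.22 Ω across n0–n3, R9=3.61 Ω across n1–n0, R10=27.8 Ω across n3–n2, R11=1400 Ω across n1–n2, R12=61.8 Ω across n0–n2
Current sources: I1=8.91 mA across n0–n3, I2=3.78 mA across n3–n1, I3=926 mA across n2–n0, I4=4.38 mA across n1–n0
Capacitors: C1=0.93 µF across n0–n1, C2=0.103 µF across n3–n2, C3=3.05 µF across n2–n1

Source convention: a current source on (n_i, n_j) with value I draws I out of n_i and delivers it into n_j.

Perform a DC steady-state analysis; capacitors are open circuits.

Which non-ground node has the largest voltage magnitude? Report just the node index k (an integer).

2

MNA unknowns: 3 node voltages V₁..V_3
R1: Y=0.01000 on G[3,0]
I1: z[0]−=0.00891, z[3]+=0.00891
R2: Y=0.05236 on G[0,2]
R3: Y=0.0001307 on G[3,1]
R4: Y=0.0001558 on G[3,2]
I2: z[3]−=0.00378, z[1]+=0.00378
C1: Y=0.000 on G[0,1]
R5: Y=0.6098 on G[0,2]
R6: Y=0.002941 on G[3,1]
R7: Y=0.001155 on G[0,3]
R8: Y=0.8197 on G[0,3]
R9: Y=0.2770 on G[1,0]
C2: Y=0.000 on G[3,2]
I3: z[2]−=0.926, z[0]+=0.926
R10: Y=0.03597 on G[3,2]
R11: Y=0.0007143 on G[1,2]
R12: Y=0.01618 on G[0,2]
C3: Y=0.000 on G[2,1]
I4: z[1]−=0.00438, z[0]+=0.00438
solve → V1=-0.005962, V2=-1.297, V3=-0.04799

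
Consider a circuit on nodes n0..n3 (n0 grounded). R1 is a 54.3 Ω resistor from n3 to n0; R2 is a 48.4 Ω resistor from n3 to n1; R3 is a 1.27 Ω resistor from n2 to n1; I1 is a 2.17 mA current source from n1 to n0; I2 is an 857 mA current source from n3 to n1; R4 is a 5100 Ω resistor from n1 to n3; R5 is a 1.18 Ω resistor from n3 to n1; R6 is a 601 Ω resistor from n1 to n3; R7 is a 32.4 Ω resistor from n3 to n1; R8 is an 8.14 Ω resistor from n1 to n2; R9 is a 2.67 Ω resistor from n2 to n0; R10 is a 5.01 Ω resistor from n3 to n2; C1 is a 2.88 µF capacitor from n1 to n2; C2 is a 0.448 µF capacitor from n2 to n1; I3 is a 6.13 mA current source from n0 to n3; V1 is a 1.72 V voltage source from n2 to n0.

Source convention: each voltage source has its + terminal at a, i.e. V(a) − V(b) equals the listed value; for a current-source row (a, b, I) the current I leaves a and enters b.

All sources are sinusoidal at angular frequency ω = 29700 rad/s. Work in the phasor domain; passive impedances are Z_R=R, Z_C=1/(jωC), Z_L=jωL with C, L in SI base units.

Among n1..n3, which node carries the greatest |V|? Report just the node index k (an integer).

MNA unknowns: 3 node voltages V₁..V_3 plus 1 source current (V1)
R1: Y=0.01842+0.000j on G[3,0]
R2: Y=0.02066+0.000j on G[3,1]
R3: Y=0.7874+0.000j on G[2,1]
I1: z[1]−=0.00217, z[0]+=0.00217
I2: z[3]−=0.857, z[1]+=0.857
R4: Y=0.0001961+0.000j on G[1,3]
R5: Y=0.8475+0.000j on G[3,1]
R6: Y=0.001664+0.000j on G[1,3]
R7: Y=0.03086+0.000j on G[3,1]
R8: Y=0.1229+0.000j on G[1,2]
R9: Y=0.3745+0.000j on G[2,0]
R10: Y=0.1996+0.000j on G[3,2]
C1: Y=0.000+0.08554j on G[1,2]
C2: Y=0.000+0.01331j on G[2,1]
I3: z[0]−=0.00613, z[3]+=0.00613
V1: row V2−V0=1.72, i_V1 at 2,0
solve → V1=1.852-0.01199j, V2=1.720+0.000j, V3=1.037-0.009658j
aux → i_V1=-0.6593+0.0001779j

1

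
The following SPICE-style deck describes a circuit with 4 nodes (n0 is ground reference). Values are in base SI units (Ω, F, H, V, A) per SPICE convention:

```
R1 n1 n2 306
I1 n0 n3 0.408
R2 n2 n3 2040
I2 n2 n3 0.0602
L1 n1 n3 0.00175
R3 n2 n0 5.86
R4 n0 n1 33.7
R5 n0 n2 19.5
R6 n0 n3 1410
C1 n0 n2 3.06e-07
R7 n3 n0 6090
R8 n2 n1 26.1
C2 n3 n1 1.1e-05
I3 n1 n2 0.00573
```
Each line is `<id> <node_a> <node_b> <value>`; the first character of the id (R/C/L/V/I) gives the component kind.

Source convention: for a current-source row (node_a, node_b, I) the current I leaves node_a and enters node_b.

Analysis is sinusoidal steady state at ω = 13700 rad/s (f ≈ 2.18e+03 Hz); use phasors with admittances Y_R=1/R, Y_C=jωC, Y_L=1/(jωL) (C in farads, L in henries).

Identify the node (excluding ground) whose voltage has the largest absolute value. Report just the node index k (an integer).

Element admittances at ω=13700 rad/s:
  Y(R1) = 0.003268+0.000j S between n1,n2
  I1: injects 0.408 A into n3 (from n0)
  Y(R2) = 0.0004902+0.000j S between n2,n3
  I2: injects 0.0602 A into n3 (from n2)
  Y(L1) = 0.000-0.04171j S between n1,n3
  Y(R3) = 0.1706+0.000j S between n2,n0
  Y(R4) = 0.02967+0.000j S between n0,n1
  Y(R5) = 0.05128+0.000j S between n0,n2
  Y(R6) = 0.0007092+0.000j S between n0,n3
  Y(C1) = 0.000+0.004192j S between n0,n2
  Y(R7) = 0.0001642+0.000j S between n3,n0
  Y(R8) = 0.03831+0.000j S between n2,n1
  Y(C2) = 0.000+0.1507j S between n3,n1
  I3: injects 0.00573 A into n2 (from n1)
Assemble and solve the 3×3 MNA system:
  V(n1)=6.883+0.07314j  V(n2)=0.8906-0.01031j  V(n3)=6.935-4.140j

3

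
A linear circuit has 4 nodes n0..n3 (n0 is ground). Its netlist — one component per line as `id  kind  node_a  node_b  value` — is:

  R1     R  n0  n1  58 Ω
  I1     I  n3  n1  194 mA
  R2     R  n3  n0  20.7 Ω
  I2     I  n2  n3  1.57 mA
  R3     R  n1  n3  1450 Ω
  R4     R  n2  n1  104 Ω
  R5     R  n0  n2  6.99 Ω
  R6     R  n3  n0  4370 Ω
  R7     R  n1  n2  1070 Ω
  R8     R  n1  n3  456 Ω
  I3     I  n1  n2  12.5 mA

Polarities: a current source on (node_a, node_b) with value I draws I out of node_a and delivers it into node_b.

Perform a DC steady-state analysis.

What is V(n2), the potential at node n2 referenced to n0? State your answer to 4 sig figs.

Element admittances at DC:
  Y(R1) = 0.01724 S between n0,n1
  I1: injects 0.194 A into n1 (from n3)
  Y(R2) = 0.04831 S between n3,n0
  I2: injects 0.00157 A into n3 (from n2)
  Y(R3) = 0.0006897 S between n1,n3
  Y(R4) = 0.009615 S between n2,n1
  Y(R5) = 0.1431 S between n0,n2
  Y(R6) = 0.0002288 S between n3,n0
  Y(R7) = 0.0009346 S between n1,n2
  Y(R8) = 0.002193 S between n1,n3
  I3: injects 0.0125 A into n2 (from n1)
Assemble and solve the 3×3 MNA system:
  V(n1)=5.756  V(n2)=0.4665  V(n3)=-3.420

0.4665 V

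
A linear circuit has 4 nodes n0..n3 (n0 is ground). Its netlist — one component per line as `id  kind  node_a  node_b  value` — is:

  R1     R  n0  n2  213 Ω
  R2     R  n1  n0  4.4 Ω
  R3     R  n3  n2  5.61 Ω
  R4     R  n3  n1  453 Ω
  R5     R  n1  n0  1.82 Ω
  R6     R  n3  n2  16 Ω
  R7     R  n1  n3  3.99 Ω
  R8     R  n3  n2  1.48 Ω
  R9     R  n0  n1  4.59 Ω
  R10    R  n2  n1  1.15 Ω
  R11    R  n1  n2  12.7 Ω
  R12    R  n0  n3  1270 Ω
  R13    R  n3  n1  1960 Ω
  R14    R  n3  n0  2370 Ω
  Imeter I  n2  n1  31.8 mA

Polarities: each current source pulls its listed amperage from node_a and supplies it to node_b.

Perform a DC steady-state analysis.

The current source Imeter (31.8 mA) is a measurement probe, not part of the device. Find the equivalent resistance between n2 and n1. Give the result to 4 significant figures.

Element admittances at DC:
  Y(R1) = 0.004695 S between n0,n2
  Y(R2) = 0.2273 S between n1,n0
  Y(R3) = 0.1783 S between n3,n2
  Y(R4) = 0.002208 S between n3,n1
  Y(R5) = 0.5495 S between n1,n0
  Y(R6) = 0.06250 S between n3,n2
  Y(R7) = 0.2506 S between n1,n3
  Y(R8) = 0.6757 S between n3,n2
  Y(R9) = 0.2179 S between n0,n1
  Y(R10) = 0.8696 S between n2,n1
  Y(R11) = 0.07874 S between n1,n2
  Y(R12) = 0.0007874 S between n0,n3
  Y(R13) = 0.0005102 S between n3,n1
  Y(R14) = 0.0004219 S between n3,n0
  Imeter: injects 0.0318 A into n1 (from n2)
Assemble and solve the 3×3 MNA system:
  V(n1)=0.0001556  V(n2)=-0.02744  V(n3)=-0.02144

R_eq = 0.8679 Ω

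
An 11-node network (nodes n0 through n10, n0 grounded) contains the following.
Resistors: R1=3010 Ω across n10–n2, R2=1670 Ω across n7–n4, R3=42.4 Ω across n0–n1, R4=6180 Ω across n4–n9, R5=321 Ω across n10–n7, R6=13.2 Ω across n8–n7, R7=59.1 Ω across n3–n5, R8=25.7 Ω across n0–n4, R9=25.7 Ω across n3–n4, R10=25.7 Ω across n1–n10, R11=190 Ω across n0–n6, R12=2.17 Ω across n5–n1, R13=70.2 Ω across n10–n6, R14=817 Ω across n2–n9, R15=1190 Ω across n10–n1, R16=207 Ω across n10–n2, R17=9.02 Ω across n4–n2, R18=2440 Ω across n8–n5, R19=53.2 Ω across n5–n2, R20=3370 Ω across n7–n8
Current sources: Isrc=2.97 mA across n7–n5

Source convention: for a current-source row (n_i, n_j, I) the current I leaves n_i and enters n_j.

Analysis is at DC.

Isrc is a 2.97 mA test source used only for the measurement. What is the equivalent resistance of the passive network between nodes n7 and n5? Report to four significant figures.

R_eq = 256.8 Ω

MNA unknowns: 10 node voltages V₁..V_10
R1: Y=0.0003322 on G[10,2]
R2: Y=0.0005988 on G[7,4]
R3: Y=0.02358 on G[0,1]
R4: Y=0.0001618 on G[4,9]
R5: Y=0.003115 on G[10,7]
R6: Y=0.07576 on G[8,7]
R7: Y=0.01692 on G[3,5]
R8: Y=0.03891 on G[0,4]
R9: Y=0.03891 on G[3,4]
R10: Y=0.03891 on G[1,10]
R11: Y=0.005263 on G[0,6]
R12: Y=0.4608 on G[5,1]
R13: Y=0.01425 on G[10,6]
R14: Y=0.001224 on G[2,9]
R15: Y=0.0008403 on G[10,1]
R16: Y=0.004831 on G[10,2]
R17: Y=0.1109 on G[4,2]
R18: Y=0.0004098 on G[8,5]
R19: Y=0.01880 on G[5,2]
R20: Y=0.0002967 on G[7,8]
Isrc: z[7]−=0.00297, z[5]+=0.00297
solve → V1=0.01050, V2=-0.001536, V3=0.002698, V4=-0.002708, V5=0.01513, V6=-0.02702, V7=-0.7474, V8=-0.7433, V9=-0.001673, V10=-0.03700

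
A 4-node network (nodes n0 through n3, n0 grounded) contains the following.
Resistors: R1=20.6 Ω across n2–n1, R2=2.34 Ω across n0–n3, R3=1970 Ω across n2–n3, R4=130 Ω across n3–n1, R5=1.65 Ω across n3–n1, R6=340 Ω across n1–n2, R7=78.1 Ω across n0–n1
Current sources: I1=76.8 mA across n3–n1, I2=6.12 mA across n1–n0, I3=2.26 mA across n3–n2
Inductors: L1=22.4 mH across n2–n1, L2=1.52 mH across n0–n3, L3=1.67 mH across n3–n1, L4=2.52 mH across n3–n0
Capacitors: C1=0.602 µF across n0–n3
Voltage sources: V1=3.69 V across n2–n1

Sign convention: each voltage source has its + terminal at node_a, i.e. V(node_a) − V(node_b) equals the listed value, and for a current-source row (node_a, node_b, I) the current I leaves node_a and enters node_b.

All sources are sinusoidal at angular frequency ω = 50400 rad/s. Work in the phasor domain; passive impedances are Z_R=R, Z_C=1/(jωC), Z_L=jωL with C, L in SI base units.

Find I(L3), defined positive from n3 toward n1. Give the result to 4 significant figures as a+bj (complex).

MNA unknowns: 3 node voltages V₁..V_3 plus 1 source current (V1)
R1: Y=0.04854+0.000j on G[2,1]
I1: z[3]−=0.0768, z[1]+=0.0768
R2: Y=0.4274+0.000j on G[0,3]
R3: Y=0.0005076+0.000j on G[2,3]
L1: Y=0.000-0.0008858j on G[2,1]
L2: Y=0.000-0.01305j on G[0,3]
R4: Y=0.007692+0.000j on G[3,1]
I2: z[1]−=0.00612, z[0]+=0.00612
I3: z[3]−=0.00226, z[2]+=0.00226
L3: Y=0.000-0.01188j on G[3,1]
R5: Y=0.6061+0.000j on G[3,1]
C1: Y=0.000+0.03034j on G[0,3]
R6: Y=0.002941+0.000j on G[1,2]
L4: Y=0.000-0.007874j on G[3,0]
R7: Y=0.01280+0.000j on G[0,1]
V1: row V2−V1=3.69, i_V1 at 2,1
solve → V1=0.09644+0.002452j, V2=3.786+0.002452j, V3=-0.01720+0.0003055j
aux → i_V1=-0.1896+0.003267j

-2.551e-05+0.001350j A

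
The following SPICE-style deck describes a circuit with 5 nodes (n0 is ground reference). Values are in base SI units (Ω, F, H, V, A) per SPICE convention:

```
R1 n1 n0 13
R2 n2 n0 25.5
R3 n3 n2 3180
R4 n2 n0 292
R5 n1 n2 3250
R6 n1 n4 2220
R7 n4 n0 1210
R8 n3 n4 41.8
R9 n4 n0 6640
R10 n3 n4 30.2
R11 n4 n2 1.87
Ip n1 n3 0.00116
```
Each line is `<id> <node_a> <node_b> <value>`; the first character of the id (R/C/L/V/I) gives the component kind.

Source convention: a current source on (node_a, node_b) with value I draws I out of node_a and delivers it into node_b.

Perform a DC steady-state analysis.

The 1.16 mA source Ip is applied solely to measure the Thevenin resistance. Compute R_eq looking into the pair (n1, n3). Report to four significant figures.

R_eq = 54.12 Ω

MNA unknowns: 4 node voltages V₁..V_4
R1: Y=0.07692 on G[1,0]
R2: Y=0.03922 on G[2,0]
R3: Y=0.0003145 on G[3,2]
R4: Y=0.003425 on G[2,0]
R5: Y=0.0003077 on G[1,2]
R6: Y=0.0004505 on G[1,4]
R7: Y=0.0008264 on G[4,0]
R8: Y=0.02392 on G[3,4]
R9: Y=0.0001506 on G[4,0]
R10: Y=0.03311 on G[3,4]
R11: Y=0.5348 on G[4,2]
Ip: z[1]−=0.00116, z[3]+=0.00116
solve → V1=-0.01467, V2=0.02582, V3=0.04811, V4=0.02789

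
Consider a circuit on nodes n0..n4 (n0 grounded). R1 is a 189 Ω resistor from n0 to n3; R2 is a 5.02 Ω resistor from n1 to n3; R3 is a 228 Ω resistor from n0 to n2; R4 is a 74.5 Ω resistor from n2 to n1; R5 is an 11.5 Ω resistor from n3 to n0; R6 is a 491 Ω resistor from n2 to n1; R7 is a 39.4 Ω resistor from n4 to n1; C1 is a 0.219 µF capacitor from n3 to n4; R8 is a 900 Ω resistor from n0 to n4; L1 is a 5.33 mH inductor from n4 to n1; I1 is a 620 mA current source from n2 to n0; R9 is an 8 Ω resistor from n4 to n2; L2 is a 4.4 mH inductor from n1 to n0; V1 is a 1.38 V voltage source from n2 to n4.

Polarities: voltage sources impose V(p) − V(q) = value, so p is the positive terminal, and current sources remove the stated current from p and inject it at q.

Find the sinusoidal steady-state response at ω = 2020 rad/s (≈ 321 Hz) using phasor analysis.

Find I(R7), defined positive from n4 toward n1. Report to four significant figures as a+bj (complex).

Element admittances at ω=2020 rad/s:
  Y(R1) = 0.005291+0.000j S between n0,n3
  Y(R2) = 0.1992+0.000j S between n1,n3
  Y(R3) = 0.004386+0.000j S between n0,n2
  Y(R4) = 0.01342+0.000j S between n2,n1
  Y(R5) = 0.08696+0.000j S between n3,n0
  Y(R6) = 0.002037+0.000j S between n2,n1
  Y(R7) = 0.02538+0.000j S between n4,n1
  Y(C1) = 0.000+0.0004424j S between n3,n4
  Y(R8) = 0.001111+0.000j S between n0,n4
  Y(L1) = 0.000-0.09288j S between n4,n1
  I1: injects 0.62 A into n0 (from n2)
  Y(R9) = 0.1250+0.000j S between n4,n2
  Y(L2) = 0.000-0.1125j S between n1,n0
  V1: constraint V(n2)−V(n4) = 1.38
Assemble and solve the 5×5 MNA system:
  V(n1)=-2.608-3.841j  V(n2)=-4.159-9.225j  V(n3)=-1.772-2.631j  V(n4)=-5.539-9.225j
  i(V1)=-0.7503+0.1237j

-0.07441-0.1367j A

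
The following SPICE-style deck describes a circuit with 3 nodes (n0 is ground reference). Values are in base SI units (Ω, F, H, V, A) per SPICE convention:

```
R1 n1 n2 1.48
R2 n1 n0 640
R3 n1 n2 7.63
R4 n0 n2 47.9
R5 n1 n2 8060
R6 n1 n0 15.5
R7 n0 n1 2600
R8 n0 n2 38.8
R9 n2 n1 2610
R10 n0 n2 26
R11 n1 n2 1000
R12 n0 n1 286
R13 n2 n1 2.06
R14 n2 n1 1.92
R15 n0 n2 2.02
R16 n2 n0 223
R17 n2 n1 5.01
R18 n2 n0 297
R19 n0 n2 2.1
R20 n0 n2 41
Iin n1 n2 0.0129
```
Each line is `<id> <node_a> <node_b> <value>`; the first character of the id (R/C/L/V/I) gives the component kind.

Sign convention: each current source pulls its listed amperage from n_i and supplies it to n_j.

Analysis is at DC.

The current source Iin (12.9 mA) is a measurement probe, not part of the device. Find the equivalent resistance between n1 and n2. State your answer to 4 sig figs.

Apply KCL at each of the 2 non-ground nodes and solve the resulting linear system.
Node n1: branches {R1, R2, R3, R5, R6, R7, R9, R11, R12, R13, R14, R17, Iin} → V_1 = -0.005828
Node n2: branches {R1, R3, R4, R5, R8, R9, R10, R11, R13, R14, R15, R16, R17, R18, R19, R20, Iin} → V_2 = 0.0003745

R_eq = 0.4808 Ω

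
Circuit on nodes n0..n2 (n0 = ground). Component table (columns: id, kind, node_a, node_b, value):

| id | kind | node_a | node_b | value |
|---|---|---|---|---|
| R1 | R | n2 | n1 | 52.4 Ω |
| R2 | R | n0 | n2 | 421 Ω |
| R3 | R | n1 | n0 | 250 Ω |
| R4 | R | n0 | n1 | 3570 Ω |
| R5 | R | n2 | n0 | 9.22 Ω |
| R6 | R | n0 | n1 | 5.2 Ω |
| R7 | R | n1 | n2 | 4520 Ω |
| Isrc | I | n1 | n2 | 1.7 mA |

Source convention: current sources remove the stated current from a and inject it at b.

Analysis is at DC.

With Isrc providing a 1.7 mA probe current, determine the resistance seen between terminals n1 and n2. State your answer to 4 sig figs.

R_eq = 11.09 Ω

MNA unknowns: 2 node voltages V₁..V_2
R1: Y=0.01908 on G[2,1]
R2: Y=0.002375 on G[0,2]
R3: Y=0.004000 on G[1,0]
R4: Y=0.0002801 on G[0,1]
R5: Y=0.1085 on G[2,0]
R6: Y=0.1923 on G[0,1]
R7: Y=0.0002212 on G[1,2]
Isrc: z[1]−=0.0017, z[2]+=0.0017
solve → V1=-0.006796, V2=0.01205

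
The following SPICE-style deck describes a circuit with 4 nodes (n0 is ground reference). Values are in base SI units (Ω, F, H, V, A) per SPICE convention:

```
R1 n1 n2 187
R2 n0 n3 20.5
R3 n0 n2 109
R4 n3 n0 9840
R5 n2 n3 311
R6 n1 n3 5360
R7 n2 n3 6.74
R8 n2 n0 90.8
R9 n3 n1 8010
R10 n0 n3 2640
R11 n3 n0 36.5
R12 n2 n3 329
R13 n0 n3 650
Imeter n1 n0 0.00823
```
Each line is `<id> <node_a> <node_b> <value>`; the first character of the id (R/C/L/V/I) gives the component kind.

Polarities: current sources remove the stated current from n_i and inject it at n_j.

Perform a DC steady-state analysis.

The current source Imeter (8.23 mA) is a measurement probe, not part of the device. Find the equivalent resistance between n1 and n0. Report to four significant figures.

MNA unknowns: 3 node voltages V₁..V_3
R1: Y=0.005348 on G[1,2]
R2: Y=0.04878 on G[0,3]
R3: Y=0.009174 on G[0,2]
R4: Y=0.0001016 on G[3,0]
R5: Y=0.003215 on G[2,3]
R6: Y=0.0001866 on G[1,3]
R7: Y=0.1484 on G[2,3]
R8: Y=0.01101 on G[2,0]
R9: Y=0.0001248 on G[3,1]
R10: Y=0.0003788 on G[0,3]
R11: Y=0.02740 on G[3,0]
R12: Y=0.003040 on G[2,3]
R13: Y=0.001538 on G[0,3]
Imeter: z[1]−=0.00823, z[0]+=0.00823
solve → V1=-1.564, V2=-0.1120, V3=-0.07634

R_eq = 190.1 Ω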